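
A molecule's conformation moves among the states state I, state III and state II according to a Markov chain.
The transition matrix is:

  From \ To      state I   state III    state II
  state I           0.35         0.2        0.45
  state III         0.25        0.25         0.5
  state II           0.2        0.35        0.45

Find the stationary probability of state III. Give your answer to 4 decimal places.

Let the stationary distribution be π with π = πP and π_1 + π_2 + π_3 = 1.
π_1 = 0.35·π_1 + 0.25·π_2 + 0.2·π_3
π_2 = 0.2·π_1 + 0.25·π_2 + 0.35·π_3
Solving with the normalization constraint gives π = (0.2520, 0.2838, 0.4642).
So the stationary probability of state III is 0.2838.

0.2838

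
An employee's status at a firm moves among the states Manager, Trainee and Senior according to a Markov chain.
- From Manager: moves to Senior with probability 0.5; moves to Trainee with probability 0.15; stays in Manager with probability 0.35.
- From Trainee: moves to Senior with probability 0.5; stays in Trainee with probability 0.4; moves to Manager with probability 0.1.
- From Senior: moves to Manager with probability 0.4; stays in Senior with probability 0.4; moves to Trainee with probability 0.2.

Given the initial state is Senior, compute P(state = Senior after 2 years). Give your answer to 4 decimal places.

Sum over the intermediate state after 1 year:
P = P(Senior→Manager)·P(Manager→Senior) + P(Senior→Trainee)·P(Trainee→Senior) + P(Senior→Senior)·P(Senior→Senior)
  = 0.4×0.5 + 0.2×0.5 + 0.4×0.4
  = 0.2000 + 0.1000 + 0.1600 = 0.4600

0.4600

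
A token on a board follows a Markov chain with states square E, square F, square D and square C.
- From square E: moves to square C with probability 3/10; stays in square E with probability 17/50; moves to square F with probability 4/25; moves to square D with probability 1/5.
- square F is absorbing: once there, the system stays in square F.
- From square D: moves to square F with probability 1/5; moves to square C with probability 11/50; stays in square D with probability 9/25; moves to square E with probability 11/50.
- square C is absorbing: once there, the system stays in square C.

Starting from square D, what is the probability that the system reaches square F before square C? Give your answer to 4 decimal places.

Let h(s) be the probability of absorption at square F starting from transient state s. Then h(square F) = 1 and h(square C) = 0. By first-step analysis:
h(square E) = 0.34·h(square E) + 0.16·1 + 0.2·h(square D) + 0.3·0
h(square D) = 0.22·h(square E) + 0.2·1 + 0.36·h(square D) + 0.22·0
Solving: h(square E) = 0.3763, h(square D) = 0.4419.
Starting from square D, the probability is 0.4419.

0.4419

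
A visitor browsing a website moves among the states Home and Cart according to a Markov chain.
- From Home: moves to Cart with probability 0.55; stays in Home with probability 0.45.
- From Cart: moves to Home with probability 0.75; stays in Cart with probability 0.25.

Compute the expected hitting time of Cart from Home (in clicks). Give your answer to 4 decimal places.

1.8182

Let t(s) be the expected number of clicks to first reach Cart from state s, with t(Cart) = 0. Conditioning on the first click:
t(Home) = 1 + 0.45·t(Home)
Solving: t(Home) = 1.8182.
Expected clicks from Home to Cart: 1.8182.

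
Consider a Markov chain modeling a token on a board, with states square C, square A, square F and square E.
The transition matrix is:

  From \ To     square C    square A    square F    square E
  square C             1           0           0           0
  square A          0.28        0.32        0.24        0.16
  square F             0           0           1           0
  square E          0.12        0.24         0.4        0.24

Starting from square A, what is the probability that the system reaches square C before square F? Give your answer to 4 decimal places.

0.4849

Let h(s) be the probability of absorption at square C starting from transient state s. Then h(square C) = 1 and h(square F) = 0. By first-step analysis:
h(square A) = 0.28·1 + 0.32·h(square A) + 0.24·0 + 0.16·h(square E)
h(square E) = 0.12·1 + 0.24·h(square A) + 0.4·0 + 0.24·h(square E)
Solving: h(square A) = 0.4849, h(square E) = 0.3110.
Starting from square A, the probability is 0.4849.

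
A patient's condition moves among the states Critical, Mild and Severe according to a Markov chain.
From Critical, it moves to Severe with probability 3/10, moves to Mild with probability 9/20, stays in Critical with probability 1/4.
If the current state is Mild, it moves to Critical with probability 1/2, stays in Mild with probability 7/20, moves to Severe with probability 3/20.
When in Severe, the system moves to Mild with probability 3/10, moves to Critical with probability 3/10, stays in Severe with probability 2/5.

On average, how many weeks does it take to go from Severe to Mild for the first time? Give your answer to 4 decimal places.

2.9167

Let t(s) be the expected number of weeks to first reach Mild from state s, with t(Mild) = 0. Conditioning on the first week:
t(Critical) = 1 + 0.25·t(Critical) + 0.3·t(Severe)
t(Severe) = 1 + 0.3·t(Critical) + 0.4·t(Severe)
Solving: t(Critical) = 2.5000, t(Severe) = 2.9167.
Expected weeks from Severe to Mild: 2.9167.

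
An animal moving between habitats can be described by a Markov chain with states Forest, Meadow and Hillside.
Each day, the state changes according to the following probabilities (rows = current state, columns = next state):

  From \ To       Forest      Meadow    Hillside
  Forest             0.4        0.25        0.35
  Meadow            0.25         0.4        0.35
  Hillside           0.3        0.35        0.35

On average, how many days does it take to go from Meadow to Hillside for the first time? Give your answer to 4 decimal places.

2.8571

Let t(s) be the expected number of days to first reach Hillside from state s, with t(Hillside) = 0. Conditioning on the first day:
t(Forest) = 1 + 0.4·t(Forest) + 0.25·t(Meadow)
t(Meadow) = 1 + 0.25·t(Forest) + 0.4·t(Meadow)
Solving: t(Forest) = 2.8571, t(Meadow) = 2.8571.
Expected days from Meadow to Hillside: 2.8571.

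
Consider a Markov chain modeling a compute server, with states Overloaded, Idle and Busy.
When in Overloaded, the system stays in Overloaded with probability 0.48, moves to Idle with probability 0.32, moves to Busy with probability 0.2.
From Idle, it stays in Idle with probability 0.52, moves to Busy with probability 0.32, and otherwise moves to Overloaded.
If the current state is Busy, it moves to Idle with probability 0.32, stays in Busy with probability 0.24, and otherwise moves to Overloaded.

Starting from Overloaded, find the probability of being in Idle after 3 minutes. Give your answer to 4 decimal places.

0.3968

Propagate the distribution vector 3 minutes from Overloaded.
After 0 minutes: (1.0000, 0.0000, 0.0000)
After 1 minute: (0.4800, 0.3200, 0.2000)
After 2 minutes: (0.3696, 0.3840, 0.2464)
After 3 minutes: (0.3473, 0.3968, 0.2559)
P(in Idle after 3 minutes) = 0.3968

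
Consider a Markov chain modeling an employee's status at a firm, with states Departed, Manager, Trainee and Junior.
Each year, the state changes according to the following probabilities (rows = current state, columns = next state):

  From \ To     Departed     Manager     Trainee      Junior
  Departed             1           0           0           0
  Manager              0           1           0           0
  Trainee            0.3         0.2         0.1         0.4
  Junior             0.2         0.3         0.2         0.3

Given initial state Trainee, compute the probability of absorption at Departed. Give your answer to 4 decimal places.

0.5273

Let h(s) be the probability of absorption at Departed starting from transient state s. Then h(Departed) = 1 and h(Manager) = 0. By first-step analysis:
h(Trainee) = 0.3·1 + 0.2·0 + 0.1·h(Trainee) + 0.4·h(Junior)
h(Junior) = 0.2·1 + 0.3·0 + 0.2·h(Trainee) + 0.3·h(Junior)
Solving: h(Trainee) = 0.5273, h(Junior) = 0.4364.
Starting from Trainee, the probability is 0.5273.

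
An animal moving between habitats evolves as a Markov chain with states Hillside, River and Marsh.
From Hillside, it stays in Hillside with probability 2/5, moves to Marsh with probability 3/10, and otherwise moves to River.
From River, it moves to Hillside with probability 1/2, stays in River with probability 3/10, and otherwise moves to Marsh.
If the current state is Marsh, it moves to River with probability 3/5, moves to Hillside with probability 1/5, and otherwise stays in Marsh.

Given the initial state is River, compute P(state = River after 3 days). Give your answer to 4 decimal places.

0.3750

Propagate the distribution vector 3 days from River.
After 0 days: (0.0000, 1.0000, 0.0000)
After 1 day: (0.5000, 0.3000, 0.2000)
After 2 days: (0.3900, 0.3600, 0.2500)
After 3 days: (0.3860, 0.3750, 0.2390)
P(in River after 3 days) = 0.3750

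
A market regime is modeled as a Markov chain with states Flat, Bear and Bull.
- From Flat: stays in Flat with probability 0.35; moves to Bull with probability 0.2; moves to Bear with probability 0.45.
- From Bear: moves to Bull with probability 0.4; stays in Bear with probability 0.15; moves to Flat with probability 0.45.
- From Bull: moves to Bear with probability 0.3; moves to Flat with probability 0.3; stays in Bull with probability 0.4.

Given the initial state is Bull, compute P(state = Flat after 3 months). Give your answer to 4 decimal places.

Propagate the distribution vector 3 months from Bull.
After 0 months: (0.0000, 0.0000, 1.0000)
After 1 month: (0.3000, 0.3000, 0.4000)
After 2 months: (0.3600, 0.3000, 0.3400)
After 3 months: (0.3630, 0.3090, 0.3280)
P(in Flat after 3 months) = 0.3630

0.3630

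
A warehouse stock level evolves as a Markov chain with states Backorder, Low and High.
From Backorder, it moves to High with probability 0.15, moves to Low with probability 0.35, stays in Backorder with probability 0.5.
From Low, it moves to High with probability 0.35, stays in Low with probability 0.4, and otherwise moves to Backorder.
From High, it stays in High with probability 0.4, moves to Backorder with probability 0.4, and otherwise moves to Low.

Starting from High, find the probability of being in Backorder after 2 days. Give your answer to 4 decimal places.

Sum over the intermediate state after 1 day:
P = P(High→Backorder)·P(Backorder→Backorder) + P(High→Low)·P(Low→Backorder) + P(High→High)·P(High→Backorder)
  = 0.4×0.5 + 0.2×0.25 + 0.4×0.4
  = 0.2000 + 0.0500 + 0.1600 = 0.4100

0.4100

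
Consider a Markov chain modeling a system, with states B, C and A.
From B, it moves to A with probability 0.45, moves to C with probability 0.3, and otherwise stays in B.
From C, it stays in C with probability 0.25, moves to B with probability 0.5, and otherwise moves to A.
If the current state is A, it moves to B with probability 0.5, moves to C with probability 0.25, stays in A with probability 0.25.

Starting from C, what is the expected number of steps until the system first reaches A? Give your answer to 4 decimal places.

3.0303

Let t(s) be the expected number of steps to first reach A from state s, with t(A) = 0. Conditioning on the first step:
t(B) = 1 + 0.25·t(B) + 0.3·t(C)
t(C) = 1 + 0.5·t(B) + 0.25·t(C)
Solving: t(B) = 2.5455, t(C) = 3.0303.
Expected steps from C to A: 3.0303.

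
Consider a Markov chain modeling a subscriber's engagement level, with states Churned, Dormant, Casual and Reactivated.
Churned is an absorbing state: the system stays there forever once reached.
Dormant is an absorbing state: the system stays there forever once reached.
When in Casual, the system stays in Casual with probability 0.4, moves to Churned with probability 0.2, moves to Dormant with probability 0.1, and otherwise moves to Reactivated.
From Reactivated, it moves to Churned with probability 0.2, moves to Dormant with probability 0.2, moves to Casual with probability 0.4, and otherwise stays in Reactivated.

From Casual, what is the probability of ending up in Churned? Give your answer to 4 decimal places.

0.6111

Let h(s) be the probability of absorption at Churned starting from transient state s. Then h(Churned) = 1 and h(Dormant) = 0. By first-step analysis:
h(Casual) = 0.2·1 + 0.1·0 + 0.4·h(Casual) + 0.3·h(Reactivated)
h(Reactivated) = 0.2·1 + 0.2·0 + 0.4·h(Casual) + 0.2·h(Reactivated)
Solving: h(Casual) = 0.6111, h(Reactivated) = 0.5556.
Starting from Casual, the probability is 0.6111.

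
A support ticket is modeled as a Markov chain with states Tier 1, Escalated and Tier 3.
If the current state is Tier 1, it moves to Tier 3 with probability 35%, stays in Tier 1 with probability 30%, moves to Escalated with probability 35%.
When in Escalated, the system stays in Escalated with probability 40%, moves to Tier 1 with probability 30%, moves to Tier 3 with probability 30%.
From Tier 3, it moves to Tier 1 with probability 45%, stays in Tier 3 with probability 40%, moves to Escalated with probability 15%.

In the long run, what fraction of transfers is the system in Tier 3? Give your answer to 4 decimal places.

0.3529

Let the stationary distribution be π with π = πP and π_1 + π_2 + π_3 = 1.
π_1 = 0.3·π_1 + 0.3·π_2 + 0.45·π_3
π_2 = 0.35·π_1 + 0.4·π_2 + 0.15·π_3
Solving with the normalization constraint gives π = (0.3529, 0.2941, 0.3529).
So the stationary probability of Tier 3 is 0.3529.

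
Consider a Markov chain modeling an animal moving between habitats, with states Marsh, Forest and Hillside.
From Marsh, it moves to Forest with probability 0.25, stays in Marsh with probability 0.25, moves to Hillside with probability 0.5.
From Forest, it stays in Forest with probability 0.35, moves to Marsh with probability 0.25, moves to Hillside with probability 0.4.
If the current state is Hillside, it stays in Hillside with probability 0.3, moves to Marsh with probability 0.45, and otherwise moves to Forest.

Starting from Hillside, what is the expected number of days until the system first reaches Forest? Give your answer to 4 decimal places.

Let t(s) be the expected number of days to first reach Forest from state s, with t(Forest) = 0. Conditioning on the first day:
t(Marsh) = 1 + 0.25·t(Marsh) + 0.5·t(Hillside)
t(Hillside) = 1 + 0.45·t(Marsh) + 0.3·t(Hillside)
Solving: t(Marsh) = 4.0000, t(Hillside) = 4.0000.
Expected days from Hillside to Forest: 4.0000.

4.0000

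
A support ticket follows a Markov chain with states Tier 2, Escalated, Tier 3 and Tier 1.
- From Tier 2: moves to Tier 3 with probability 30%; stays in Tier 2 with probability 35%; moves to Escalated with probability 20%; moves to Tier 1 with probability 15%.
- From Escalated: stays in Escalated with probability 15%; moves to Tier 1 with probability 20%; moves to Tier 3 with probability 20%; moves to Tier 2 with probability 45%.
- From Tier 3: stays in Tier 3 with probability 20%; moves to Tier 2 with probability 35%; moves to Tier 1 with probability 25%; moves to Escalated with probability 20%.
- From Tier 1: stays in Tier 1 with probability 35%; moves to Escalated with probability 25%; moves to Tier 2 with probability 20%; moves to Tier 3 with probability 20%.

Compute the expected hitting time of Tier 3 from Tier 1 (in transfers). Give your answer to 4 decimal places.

Let t(s) be the expected number of transfers to first reach Tier 3 from state s, with t(Tier 3) = 0. Conditioning on the first transfer:
t(Tier 2) = 1 + 0.35·t(Tier 2) + 0.2·t(Escalated) + 0.15·t(Tier 1)
t(Escalated) = 1 + 0.45·t(Tier 2) + 0.15·t(Escalated) + 0.2·t(Tier 1)
t(Tier 1) = 1 + 0.2·t(Tier 2) + 0.25·t(Escalated) + 0.35·t(Tier 1)
Solving: t(Tier 2) = 3.8462, t(Escalated) = 4.2365, t(Tier 1) = 4.3513.
Expected transfers from Tier 1 to Tier 3: 4.3513.

4.3513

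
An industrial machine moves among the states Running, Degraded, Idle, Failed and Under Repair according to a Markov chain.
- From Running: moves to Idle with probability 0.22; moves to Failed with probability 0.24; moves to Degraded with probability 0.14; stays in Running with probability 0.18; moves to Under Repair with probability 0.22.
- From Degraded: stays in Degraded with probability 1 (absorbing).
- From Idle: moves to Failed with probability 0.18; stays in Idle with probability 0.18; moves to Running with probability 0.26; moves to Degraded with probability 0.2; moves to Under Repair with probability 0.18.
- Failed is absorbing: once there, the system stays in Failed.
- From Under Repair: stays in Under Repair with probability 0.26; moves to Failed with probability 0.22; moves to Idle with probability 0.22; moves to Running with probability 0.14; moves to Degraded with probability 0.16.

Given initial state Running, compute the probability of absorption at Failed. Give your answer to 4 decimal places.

Let h(s) be the probability of absorption at Failed starting from transient state s. Then h(Failed) = 1 and h(Degraded) = 0. By first-step analysis:
h(Running) = 0.18·h(Running) + 0.14·0 + 0.22·h(Idle) + 0.24·1 + 0.22·h(Under Repair)
h(Idle) = 0.26·h(Running) + 0.2·0 + 0.18·h(Idle) + 0.18·1 + 0.18·h(Under Repair)
h(Under Repair) = 0.14·h(Running) + 0.16·0 + 0.22·h(Idle) + 0.22·1 + 0.26·h(Under Repair)
Solving: h(Running) = 0.5866, h(Idle) = 0.5297, h(Under Repair) = 0.5657.
Starting from Running, the probability is 0.5866.

0.5866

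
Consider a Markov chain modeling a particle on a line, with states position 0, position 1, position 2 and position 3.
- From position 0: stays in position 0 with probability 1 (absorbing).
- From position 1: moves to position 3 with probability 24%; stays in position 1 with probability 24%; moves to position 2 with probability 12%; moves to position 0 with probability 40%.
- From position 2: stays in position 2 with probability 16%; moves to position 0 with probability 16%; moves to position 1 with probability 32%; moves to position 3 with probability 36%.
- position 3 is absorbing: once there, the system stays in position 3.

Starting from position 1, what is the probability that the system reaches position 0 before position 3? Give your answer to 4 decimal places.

0.5920

Let h(s) be the probability of absorption at position 0 starting from transient state s. Then h(position 0) = 1 and h(position 3) = 0. By first-step analysis:
h(position 1) = 0.4·1 + 0.24·h(position 1) + 0.12·h(position 2) + 0.24·0
h(position 2) = 0.16·1 + 0.32·h(position 1) + 0.16·h(position 2) + 0.36·0
Solving: h(position 1) = 0.5920, h(position 2) = 0.4160.
Starting from position 1, the probability is 0.5920.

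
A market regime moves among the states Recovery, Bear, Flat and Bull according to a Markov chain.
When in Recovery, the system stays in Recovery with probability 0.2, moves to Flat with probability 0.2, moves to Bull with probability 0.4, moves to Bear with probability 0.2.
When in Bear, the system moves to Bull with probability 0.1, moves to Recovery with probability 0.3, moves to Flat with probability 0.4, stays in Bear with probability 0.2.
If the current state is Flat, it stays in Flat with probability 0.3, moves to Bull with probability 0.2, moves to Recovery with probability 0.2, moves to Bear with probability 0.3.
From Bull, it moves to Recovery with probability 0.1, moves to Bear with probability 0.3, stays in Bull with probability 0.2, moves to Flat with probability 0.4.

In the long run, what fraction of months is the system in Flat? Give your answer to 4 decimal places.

0.3266

Let the stationary distribution be π with π = πP and π_1 + π_2 + π_3 + π_4 = 1.
π_1 = 0.2·π_1 + 0.3·π_2 + 0.2·π_3 + 0.1·π_4
π_2 = 0.2·π_1 + 0.2·π_2 + 0.3·π_3 + 0.3·π_4
π_3 = 0.2·π_1 + 0.4·π_2 + 0.3·π_3 + 0.4·π_4
Solving with the normalization constraint gives π = (0.2039, 0.2542, 0.3266, 0.2154).
So the stationary probability of Flat is 0.3266.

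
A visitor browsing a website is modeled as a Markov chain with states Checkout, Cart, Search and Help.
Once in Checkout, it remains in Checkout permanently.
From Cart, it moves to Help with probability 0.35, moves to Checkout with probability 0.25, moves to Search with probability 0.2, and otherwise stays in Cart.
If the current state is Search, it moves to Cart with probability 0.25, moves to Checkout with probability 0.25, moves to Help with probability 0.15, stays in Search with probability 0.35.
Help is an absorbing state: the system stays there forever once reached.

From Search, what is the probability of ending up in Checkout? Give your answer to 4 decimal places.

Let h(s) be the probability of absorption at Checkout starting from transient state s. Then h(Checkout) = 1 and h(Help) = 0. By first-step analysis:
h(Cart) = 0.25·1 + 0.2·h(Cart) + 0.2·h(Search) + 0.35·0
h(Search) = 0.25·1 + 0.25·h(Cart) + 0.35·h(Search) + 0.15·0
Solving: h(Cart) = 0.4521, h(Search) = 0.5585.
Starting from Search, the probability is 0.5585.

0.5585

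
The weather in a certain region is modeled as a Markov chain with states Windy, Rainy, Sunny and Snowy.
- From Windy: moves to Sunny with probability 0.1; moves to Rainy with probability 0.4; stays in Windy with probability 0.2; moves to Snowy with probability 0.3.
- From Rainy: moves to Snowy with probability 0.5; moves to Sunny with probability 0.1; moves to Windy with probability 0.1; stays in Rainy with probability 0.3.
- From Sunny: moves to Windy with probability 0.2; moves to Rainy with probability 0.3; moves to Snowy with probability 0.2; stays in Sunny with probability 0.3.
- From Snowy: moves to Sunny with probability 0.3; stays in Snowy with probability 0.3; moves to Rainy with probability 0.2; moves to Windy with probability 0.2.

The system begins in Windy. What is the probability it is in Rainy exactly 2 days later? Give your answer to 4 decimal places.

0.2900

Propagate the distribution vector 2 days from Windy.
After 0 days: (1.0000, 0.0000, 0.0000, 0.0000)
After 1 day: (0.2000, 0.4000, 0.1000, 0.3000)
After 2 days: (0.1600, 0.2900, 0.1800, 0.3700)
P(in Rainy after 2 days) = 0.2900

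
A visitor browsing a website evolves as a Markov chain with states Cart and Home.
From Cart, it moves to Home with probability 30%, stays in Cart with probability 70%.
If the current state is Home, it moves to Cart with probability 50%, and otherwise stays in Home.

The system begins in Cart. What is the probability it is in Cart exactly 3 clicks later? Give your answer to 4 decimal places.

0.6280

Propagate the distribution vector 3 clicks from Cart.
After 0 clicks: (1.0000, 0.0000)
After 1 click: (0.7000, 0.3000)
After 2 clicks: (0.6400, 0.3600)
After 3 clicks: (0.6280, 0.3720)
P(in Cart after 3 clicks) = 0.6280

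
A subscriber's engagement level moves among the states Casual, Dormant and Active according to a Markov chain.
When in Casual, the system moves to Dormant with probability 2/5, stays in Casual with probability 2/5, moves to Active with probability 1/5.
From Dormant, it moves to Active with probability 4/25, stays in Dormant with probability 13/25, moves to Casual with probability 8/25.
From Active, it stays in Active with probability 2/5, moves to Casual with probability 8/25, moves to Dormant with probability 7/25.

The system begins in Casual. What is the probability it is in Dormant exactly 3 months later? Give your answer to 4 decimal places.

0.4240

Propagate the distribution vector 3 months from Casual.
After 0 months: (1.0000, 0.0000, 0.0000)
After 1 month: (0.4000, 0.4000, 0.2000)
After 2 months: (0.3520, 0.4240, 0.2240)
After 3 months: (0.3482, 0.4240, 0.2278)
P(in Dormant after 3 months) = 0.4240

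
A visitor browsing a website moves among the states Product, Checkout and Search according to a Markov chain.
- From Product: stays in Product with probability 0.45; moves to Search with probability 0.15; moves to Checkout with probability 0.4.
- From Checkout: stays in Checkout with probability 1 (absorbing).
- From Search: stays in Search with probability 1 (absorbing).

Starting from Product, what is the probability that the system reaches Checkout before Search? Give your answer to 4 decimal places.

0.7273

Let h(s) be the probability of absorption at Checkout starting from transient state s. Then h(Checkout) = 1 and h(Search) = 0. By first-step analysis:
h(Product) = 0.45·h(Product) + 0.4·1 + 0.15·0
Solving: h(Product) = 0.7273.
Starting from Product, the probability is 0.7273.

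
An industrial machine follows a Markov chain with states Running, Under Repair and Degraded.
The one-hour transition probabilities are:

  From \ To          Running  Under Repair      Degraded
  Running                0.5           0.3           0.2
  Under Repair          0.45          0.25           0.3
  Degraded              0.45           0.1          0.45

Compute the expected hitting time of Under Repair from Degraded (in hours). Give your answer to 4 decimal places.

5.1351

Let t(s) be the expected number of hours to first reach Under Repair from state s, with t(Under Repair) = 0. Conditioning on the first hour:
t(Running) = 1 + 0.5·t(Running) + 0.2·t(Degraded)
t(Degraded) = 1 + 0.45·t(Running) + 0.45·t(Degraded)
Solving: t(Running) = 4.0541, t(Degraded) = 5.1351.
Expected hours from Degraded to Under Repair: 5.1351.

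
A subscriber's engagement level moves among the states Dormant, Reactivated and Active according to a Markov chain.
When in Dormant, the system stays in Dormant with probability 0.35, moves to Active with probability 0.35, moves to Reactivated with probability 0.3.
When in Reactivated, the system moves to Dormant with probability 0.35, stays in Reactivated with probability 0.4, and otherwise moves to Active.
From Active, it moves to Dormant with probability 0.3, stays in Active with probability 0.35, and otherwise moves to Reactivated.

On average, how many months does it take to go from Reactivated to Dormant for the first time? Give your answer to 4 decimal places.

2.9752

Let t(s) be the expected number of months to first reach Dormant from state s, with t(Dormant) = 0. Conditioning on the first month:
t(Reactivated) = 1 + 0.4·t(Reactivated) + 0.25·t(Active)
t(Active) = 1 + 0.35·t(Reactivated) + 0.35·t(Active)
Solving: t(Reactivated) = 2.9752, t(Active) = 3.1405.
Expected months from Reactivated to Dormant: 2.9752.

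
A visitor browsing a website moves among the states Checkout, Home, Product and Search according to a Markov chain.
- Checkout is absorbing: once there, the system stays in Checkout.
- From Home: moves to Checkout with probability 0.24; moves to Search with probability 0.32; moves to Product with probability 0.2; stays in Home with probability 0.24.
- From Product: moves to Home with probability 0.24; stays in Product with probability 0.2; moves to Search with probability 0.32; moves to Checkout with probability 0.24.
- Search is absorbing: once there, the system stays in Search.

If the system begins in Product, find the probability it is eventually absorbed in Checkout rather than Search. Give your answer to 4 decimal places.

0.4286

Let h(s) be the probability of absorption at Checkout starting from transient state s. Then h(Checkout) = 1 and h(Search) = 0. By first-step analysis:
h(Home) = 0.24·1 + 0.24·h(Home) + 0.2·h(Product) + 0.32·0
h(Product) = 0.24·1 + 0.24·h(Home) + 0.2·h(Product) + 0.32·0
Solving: h(Home) = 0.4286, h(Product) = 0.4286.
Starting from Product, the probability is 0.4286.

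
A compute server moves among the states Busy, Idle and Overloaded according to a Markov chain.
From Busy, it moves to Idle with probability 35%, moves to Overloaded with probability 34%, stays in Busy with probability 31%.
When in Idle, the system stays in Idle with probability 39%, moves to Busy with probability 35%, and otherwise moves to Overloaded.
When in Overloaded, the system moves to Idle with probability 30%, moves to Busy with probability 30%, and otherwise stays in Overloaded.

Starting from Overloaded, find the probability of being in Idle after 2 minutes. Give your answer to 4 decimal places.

0.3420

Sum over the intermediate state after 1 minute:
P = P(Overloaded→Busy)·P(Busy→Idle) + P(Overloaded→Idle)·P(Idle→Idle) + P(Overloaded→Overloaded)·P(Overloaded→Idle)
  = 0.3×0.35 + 0.3×0.39 + 0.4×0.3
  = 0.1050 + 0.1170 + 0.1200 = 0.3420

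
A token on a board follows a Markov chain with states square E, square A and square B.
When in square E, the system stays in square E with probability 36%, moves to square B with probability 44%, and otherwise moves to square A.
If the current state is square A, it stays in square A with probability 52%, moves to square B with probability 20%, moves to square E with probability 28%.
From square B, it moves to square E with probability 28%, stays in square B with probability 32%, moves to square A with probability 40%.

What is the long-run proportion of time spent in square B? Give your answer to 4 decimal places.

Let the stationary distribution be π with π = πP and π_1 + π_2 + π_3 = 1.
π_1 = 0.36·π_1 + 0.28·π_2 + 0.28·π_3
π_2 = 0.2·π_1 + 0.52·π_2 + 0.4·π_3
Solving with the normalization constraint gives π = (0.3043, 0.3854, 0.3103).
So the stationary probability of square B is 0.3103.

0.3103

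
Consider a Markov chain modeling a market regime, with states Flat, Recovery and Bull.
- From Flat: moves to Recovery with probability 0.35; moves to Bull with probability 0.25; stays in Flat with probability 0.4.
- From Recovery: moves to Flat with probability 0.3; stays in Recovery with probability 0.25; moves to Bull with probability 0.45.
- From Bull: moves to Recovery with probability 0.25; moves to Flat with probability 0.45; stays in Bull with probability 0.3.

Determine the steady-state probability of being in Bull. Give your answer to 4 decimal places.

Let the stationary distribution be π with π = πP and π_1 + π_2 + π_3 = 1.
π_1 = 0.4·π_1 + 0.3·π_2 + 0.45·π_3
π_2 = 0.35·π_1 + 0.25·π_2 + 0.25·π_3
Solving with the normalization constraint gives π = (0.3873, 0.2887, 0.3239).
So the stationary probability of Bull is 0.3239.

0.3239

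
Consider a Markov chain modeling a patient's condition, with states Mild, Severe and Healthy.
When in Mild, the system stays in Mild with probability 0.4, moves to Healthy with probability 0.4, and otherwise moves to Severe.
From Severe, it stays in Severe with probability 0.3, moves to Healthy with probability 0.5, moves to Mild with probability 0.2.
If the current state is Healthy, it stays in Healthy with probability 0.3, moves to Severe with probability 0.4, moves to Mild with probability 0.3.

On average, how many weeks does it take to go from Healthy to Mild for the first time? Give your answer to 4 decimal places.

Let t(s) be the expected number of weeks to first reach Mild from state s, with t(Mild) = 0. Conditioning on the first week:
t(Severe) = 1 + 0.3·t(Severe) + 0.5·t(Healthy)
t(Healthy) = 1 + 0.4·t(Severe) + 0.3·t(Healthy)
Solving: t(Severe) = 4.1379, t(Healthy) = 3.7931.
Expected weeks from Healthy to Mild: 3.7931.

3.7931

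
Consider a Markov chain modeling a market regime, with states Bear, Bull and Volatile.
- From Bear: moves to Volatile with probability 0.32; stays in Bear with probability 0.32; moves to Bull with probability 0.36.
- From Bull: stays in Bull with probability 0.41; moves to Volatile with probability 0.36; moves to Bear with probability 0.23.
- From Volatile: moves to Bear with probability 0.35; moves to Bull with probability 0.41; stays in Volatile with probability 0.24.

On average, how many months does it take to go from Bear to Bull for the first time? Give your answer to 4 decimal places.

2.6680

Let t(s) be the expected number of months to first reach Bull from state s, with t(Bull) = 0. Conditioning on the first month:
t(Bear) = 1 + 0.32·t(Bear) + 0.32·t(Volatile)
t(Volatile) = 1 + 0.35·t(Bear) + 0.24·t(Volatile)
Solving: t(Bear) = 2.6680, t(Volatile) = 2.5445.
Expected months from Bear to Bull: 2.6680.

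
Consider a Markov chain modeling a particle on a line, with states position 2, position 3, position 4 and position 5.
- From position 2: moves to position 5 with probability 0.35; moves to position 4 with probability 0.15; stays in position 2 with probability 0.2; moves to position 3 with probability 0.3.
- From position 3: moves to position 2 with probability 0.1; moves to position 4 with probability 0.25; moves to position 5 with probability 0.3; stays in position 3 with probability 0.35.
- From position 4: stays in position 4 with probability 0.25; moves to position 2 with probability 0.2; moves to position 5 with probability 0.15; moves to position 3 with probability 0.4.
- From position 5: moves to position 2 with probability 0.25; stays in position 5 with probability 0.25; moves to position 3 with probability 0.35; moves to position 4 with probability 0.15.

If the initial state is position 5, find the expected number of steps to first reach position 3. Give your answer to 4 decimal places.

Let t(s) be the expected number of steps to first reach position 3 from state s, with t(position 3) = 0. Conditioning on the first step:
t(position 2) = 1 + 0.2·t(position 2) + 0.15·t(position 4) + 0.35·t(position 5)
t(position 4) = 1 + 0.2·t(position 2) + 0.25·t(position 4) + 0.15·t(position 5)
t(position 5) = 1 + 0.25·t(position 2) + 0.15·t(position 4) + 0.25·t(position 5)
Solving: t(position 2) = 3.0206, t(position 4) = 2.7155, t(position 5) = 2.8833.
Expected steps from position 5 to position 3: 2.8833.

2.8833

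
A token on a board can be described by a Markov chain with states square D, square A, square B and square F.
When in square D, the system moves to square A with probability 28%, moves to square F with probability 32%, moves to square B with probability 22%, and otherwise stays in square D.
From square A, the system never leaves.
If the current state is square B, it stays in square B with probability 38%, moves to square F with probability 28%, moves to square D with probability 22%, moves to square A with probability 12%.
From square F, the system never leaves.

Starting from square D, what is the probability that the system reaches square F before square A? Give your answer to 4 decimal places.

Let h(s) be the probability of absorption at square F starting from transient state s. Then h(square F) = 1 and h(square A) = 0. By first-step analysis:
h(square D) = 0.18·h(square D) + 0.28·0 + 0.22·h(square B) + 0.32·1
h(square B) = 0.22·h(square D) + 0.12·0 + 0.38·h(square B) + 0.28·1
Solving: h(square D) = 0.5652, h(square B) = 0.6522.
Starting from square D, the probability is 0.5652.

0.5652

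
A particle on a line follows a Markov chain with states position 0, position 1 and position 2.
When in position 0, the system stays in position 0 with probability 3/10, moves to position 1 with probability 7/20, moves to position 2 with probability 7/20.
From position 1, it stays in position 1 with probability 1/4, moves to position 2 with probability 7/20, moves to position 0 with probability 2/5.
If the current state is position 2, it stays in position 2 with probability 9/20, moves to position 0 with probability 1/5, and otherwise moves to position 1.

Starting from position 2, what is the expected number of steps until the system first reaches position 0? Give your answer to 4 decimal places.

Let t(s) be the expected number of steps to first reach position 0 from state s, with t(position 0) = 0. Conditioning on the first step:
t(position 1) = 1 + 0.25·t(position 1) + 0.35·t(position 2)
t(position 2) = 1 + 0.35·t(position 1) + 0.45·t(position 2)
Solving: t(position 1) = 3.1034, t(position 2) = 3.7931.
Expected steps from position 2 to position 0: 3.7931.

3.7931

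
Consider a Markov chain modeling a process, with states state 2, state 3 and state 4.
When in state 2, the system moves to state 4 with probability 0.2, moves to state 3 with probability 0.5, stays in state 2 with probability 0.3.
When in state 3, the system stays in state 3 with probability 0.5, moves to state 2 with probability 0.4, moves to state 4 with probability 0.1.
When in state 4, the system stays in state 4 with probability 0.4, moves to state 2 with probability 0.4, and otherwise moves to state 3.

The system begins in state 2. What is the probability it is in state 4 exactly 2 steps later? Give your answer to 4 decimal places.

Sum over the intermediate state after 1 step:
P = P(state 2→state 2)·P(state 2→state 4) + P(state 2→state 3)·P(state 3→state 4) + P(state 2→state 4)·P(state 4→state 4)
  = 0.3×0.2 + 0.5×0.1 + 0.2×0.4
  = 0.0600 + 0.0500 + 0.0800 = 0.1900

0.1900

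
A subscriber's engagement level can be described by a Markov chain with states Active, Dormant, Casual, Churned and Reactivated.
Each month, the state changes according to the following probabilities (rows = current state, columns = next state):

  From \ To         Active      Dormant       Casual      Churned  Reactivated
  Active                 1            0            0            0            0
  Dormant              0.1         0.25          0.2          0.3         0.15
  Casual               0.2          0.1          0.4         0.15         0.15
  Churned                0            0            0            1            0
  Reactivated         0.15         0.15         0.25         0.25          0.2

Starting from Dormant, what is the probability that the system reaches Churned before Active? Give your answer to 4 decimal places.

Let h(s) be the probability of absorption at Churned starting from transient state s. Then h(Churned) = 1 and h(Active) = 0. By first-step analysis:
h(Dormant) = 0.1·0 + 0.25·h(Dormant) + 0.2·h(Casual) + 0.3·1 + 0.15·h(Reactivated)
h(Casual) = 0.2·0 + 0.1·h(Dormant) + 0.4·h(Casual) + 0.15·1 + 0.15·h(Reactivated)
h(Reactivated) = 0.15·0 + 0.15·h(Dormant) + 0.25·h(Casual) + 0.25·1 + 0.2·h(Reactivated)
Solving: h(Dormant) = 0.6541, h(Casual) = 0.5074, h(Reactivated) = 0.5937.
Starting from Dormant, the probability is 0.6541.

0.6541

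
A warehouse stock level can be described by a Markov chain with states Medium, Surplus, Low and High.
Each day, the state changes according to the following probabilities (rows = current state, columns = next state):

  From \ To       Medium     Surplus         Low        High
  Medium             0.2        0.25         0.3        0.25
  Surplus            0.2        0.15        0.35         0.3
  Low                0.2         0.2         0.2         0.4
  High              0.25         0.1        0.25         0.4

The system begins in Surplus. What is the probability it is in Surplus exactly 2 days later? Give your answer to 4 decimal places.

Propagate the distribution vector 2 days from Surplus.
After 0 days: (0.0000, 1.0000, 0.0000, 0.0000)
After 1 day: (0.2000, 0.1500, 0.3500, 0.3000)
After 2 days: (0.2150, 0.1725, 0.2575, 0.3550)
P(in Surplus after 2 days) = 0.1725

0.1725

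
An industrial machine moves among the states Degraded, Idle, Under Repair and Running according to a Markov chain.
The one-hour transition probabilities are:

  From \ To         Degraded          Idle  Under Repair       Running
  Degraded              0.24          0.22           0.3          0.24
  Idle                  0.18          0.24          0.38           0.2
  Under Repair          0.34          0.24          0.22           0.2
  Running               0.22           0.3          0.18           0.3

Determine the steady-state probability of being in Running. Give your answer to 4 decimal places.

0.2332

Let the stationary distribution be π with π = πP and π_1 + π_2 + π_3 + π_4 = 1.
π_1 = 0.24·π_1 + 0.18·π_2 + 0.34·π_3 + 0.22·π_4
π_2 = 0.22·π_1 + 0.24·π_2 + 0.24·π_3 + 0.3·π_4
π_3 = 0.3·π_1 + 0.38·π_2 + 0.22·π_3 + 0.18·π_4
Solving with the normalization constraint gives π = (0.2474, 0.2490, 0.2703, 0.2332).
So the stationary probability of Running is 0.2332.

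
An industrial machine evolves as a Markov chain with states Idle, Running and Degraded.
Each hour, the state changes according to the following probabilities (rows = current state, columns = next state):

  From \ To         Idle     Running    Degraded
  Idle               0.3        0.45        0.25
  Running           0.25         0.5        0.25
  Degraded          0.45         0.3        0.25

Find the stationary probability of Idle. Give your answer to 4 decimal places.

0.3158

Let the stationary distribution be π with π = πP and π_1 + π_2 + π_3 = 1.
π_1 = 0.3·π_1 + 0.25·π_2 + 0.45·π_3
π_2 = 0.45·π_1 + 0.5·π_2 + 0.3·π_3
Solving with the normalization constraint gives π = (0.3158, 0.4342, 0.2500).
So the stationary probability of Idle is 0.3158.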